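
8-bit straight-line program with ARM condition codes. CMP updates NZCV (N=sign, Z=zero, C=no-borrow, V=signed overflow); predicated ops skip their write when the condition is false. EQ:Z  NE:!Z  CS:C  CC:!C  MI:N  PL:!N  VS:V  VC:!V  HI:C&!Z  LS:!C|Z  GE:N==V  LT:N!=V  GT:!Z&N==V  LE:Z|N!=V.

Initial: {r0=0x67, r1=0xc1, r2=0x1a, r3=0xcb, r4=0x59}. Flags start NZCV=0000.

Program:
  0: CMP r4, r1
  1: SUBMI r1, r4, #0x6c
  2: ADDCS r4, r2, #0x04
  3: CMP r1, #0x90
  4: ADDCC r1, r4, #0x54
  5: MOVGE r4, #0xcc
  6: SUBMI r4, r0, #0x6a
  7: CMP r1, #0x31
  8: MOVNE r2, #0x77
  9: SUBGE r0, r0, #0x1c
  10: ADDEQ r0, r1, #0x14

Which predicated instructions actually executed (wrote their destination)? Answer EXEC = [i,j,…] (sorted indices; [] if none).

EXEC = [1,5,8]

[0] flags=1001 → (cmp)
[1] flags=1001 MI?T → r1=0xed
[2] flags=1001 CS?F → skip
[3] flags=0010 → (cmp)
[4] flags=0010 CC?F → skip
[5] flags=0010 GE?T → r4=0xcc
[6] flags=0010 MI?F → skip
[7] flags=1010 → (cmp)
[8] flags=1010 NE?T → r2=0x77
[9] flags=1010 GE?F → skip
[10] flags=1010 EQ?F → skip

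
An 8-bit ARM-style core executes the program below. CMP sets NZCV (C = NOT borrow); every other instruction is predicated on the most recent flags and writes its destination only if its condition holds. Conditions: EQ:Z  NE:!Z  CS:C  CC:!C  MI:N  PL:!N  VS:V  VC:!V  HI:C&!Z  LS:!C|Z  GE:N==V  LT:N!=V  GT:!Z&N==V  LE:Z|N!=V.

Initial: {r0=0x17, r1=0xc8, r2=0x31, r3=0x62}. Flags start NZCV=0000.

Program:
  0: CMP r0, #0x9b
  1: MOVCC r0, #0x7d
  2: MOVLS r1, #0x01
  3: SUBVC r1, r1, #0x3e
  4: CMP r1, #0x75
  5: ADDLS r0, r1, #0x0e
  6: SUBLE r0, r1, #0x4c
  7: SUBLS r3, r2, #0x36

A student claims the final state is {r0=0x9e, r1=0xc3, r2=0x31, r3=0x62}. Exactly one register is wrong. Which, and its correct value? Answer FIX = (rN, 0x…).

0: ✓ CMP  NZCV=0000
1: ✓ MOVCC  r0←0x7d
2: ✓ MOVLS  r1←0x01
3: ✓ SUBVC  r1←0xc3
4: ✓ CMP  NZCV=0011
5: · ADDLS
6: ✓ SUBLE  r0←0x77
7: · SUBLS

FIX = (r0, 0x77)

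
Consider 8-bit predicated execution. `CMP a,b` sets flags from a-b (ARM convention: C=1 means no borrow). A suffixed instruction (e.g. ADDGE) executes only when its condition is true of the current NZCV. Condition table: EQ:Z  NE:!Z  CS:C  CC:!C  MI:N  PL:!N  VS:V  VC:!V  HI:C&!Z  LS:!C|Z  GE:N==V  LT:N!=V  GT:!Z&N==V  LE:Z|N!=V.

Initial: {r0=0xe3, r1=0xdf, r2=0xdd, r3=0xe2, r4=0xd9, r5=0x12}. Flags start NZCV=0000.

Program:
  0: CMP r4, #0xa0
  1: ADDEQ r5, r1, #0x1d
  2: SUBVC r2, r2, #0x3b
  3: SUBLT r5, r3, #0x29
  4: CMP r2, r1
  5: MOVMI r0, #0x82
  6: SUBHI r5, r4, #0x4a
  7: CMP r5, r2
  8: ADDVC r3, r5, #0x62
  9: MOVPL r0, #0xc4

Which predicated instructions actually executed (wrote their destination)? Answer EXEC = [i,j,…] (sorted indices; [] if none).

[0] flags=0010 → (cmp)
[1] flags=0010 EQ?F → skip
[2] flags=0010 VC?T → r2=0xa2
[3] flags=0010 LT?F → skip
[4] flags=1000 → (cmp)
[5] flags=1000 MI?T → r0=0x82
[6] flags=1000 HI?F → skip
[7] flags=0000 → (cmp)
[8] flags=0000 VC?T → r3=0x74
[9] flags=0000 PL?T → r0=0xc4

EXEC = [2,5,8,9]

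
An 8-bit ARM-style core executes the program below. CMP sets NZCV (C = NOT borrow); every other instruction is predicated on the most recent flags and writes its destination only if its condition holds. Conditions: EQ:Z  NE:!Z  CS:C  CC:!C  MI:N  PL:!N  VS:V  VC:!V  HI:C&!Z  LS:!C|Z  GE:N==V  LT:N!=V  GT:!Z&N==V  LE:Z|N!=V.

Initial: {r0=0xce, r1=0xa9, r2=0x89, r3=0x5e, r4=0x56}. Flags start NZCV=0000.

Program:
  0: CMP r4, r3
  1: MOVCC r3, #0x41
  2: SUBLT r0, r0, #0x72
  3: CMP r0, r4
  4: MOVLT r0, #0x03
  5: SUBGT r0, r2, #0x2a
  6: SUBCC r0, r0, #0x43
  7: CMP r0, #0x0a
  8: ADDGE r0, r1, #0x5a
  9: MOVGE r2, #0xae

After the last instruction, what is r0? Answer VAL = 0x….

0: ✓ CMP  NZCV=1000
1: ✓ MOVCC  r3←0x41
2: ✓ SUBLT  r0←0x5c
3: ✓ CMP  NZCV=0010
4: · MOVLT
5: ✓ SUBGT  r0←0x5f
6: · SUBCC
7: ✓ CMP  NZCV=0010
8: ✓ ADDGE  r0←0x03
9: ✓ MOVGE  r2←0xae

VAL = 0x03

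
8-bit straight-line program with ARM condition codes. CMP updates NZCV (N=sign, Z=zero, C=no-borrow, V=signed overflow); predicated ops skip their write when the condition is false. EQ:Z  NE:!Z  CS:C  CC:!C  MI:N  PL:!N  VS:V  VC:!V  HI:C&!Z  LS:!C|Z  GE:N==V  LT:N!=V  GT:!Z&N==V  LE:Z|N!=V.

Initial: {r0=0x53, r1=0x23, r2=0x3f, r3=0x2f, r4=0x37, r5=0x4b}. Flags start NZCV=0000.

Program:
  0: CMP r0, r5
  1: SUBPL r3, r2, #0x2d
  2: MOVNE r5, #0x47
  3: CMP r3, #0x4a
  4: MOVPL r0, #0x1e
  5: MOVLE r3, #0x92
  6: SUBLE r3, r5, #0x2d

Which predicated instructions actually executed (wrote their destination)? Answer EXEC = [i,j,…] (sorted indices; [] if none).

EXEC = [1,2,5,6]

[0] flags=0010 → (cmp)
[1] flags=0010 PL?T → r3=0x12
[2] flags=0010 NE?T → r5=0x47
[3] flags=1000 → (cmp)
[4] flags=1000 PL?F → skip
[5] flags=1000 LE?T → r3=0x92
[6] flags=1000 LE?T → r3=0x1a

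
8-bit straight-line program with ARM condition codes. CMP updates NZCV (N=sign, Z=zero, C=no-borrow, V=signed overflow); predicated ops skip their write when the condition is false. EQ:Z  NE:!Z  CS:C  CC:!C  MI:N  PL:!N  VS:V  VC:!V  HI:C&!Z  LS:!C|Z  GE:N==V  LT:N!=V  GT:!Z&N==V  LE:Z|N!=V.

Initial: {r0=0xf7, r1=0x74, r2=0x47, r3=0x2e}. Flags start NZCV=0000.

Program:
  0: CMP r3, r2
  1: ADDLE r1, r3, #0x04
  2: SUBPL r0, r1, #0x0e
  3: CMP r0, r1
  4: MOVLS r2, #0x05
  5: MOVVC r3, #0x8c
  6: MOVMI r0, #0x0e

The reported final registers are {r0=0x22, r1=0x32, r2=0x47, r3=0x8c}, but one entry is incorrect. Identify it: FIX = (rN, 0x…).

FIX = (r0, 0x0e)

0: ✓ CMP  NZCV=1000
1: ✓ ADDLE  r1←0x32
2: · SUBPL
3: ✓ CMP  NZCV=1010
4: · MOVLS
5: ✓ MOVVC  r3←0x8c
6: ✓ MOVMI  r0←0x0e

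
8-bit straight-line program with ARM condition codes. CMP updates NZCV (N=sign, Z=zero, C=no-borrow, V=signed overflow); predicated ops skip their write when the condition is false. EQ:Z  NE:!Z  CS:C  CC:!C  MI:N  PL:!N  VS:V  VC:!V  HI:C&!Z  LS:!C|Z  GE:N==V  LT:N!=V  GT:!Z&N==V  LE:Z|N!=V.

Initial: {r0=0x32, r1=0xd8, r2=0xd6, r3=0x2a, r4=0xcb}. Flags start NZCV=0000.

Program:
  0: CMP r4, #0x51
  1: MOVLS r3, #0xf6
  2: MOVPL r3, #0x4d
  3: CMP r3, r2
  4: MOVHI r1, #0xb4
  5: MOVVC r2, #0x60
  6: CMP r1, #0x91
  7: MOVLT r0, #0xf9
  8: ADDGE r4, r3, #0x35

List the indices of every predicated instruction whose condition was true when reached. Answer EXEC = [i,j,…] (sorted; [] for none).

EXEC = [2,5,8]

0: ✓ CMP  NZCV=0011
1: · MOVLS
2: ✓ MOVPL  r3←0x4d
3: ✓ CMP  NZCV=0000
4: · MOVHI
5: ✓ MOVVC  r2←0x60
6: ✓ CMP  NZCV=0010
7: · MOVLT
8: ✓ ADDGE  r4←0x82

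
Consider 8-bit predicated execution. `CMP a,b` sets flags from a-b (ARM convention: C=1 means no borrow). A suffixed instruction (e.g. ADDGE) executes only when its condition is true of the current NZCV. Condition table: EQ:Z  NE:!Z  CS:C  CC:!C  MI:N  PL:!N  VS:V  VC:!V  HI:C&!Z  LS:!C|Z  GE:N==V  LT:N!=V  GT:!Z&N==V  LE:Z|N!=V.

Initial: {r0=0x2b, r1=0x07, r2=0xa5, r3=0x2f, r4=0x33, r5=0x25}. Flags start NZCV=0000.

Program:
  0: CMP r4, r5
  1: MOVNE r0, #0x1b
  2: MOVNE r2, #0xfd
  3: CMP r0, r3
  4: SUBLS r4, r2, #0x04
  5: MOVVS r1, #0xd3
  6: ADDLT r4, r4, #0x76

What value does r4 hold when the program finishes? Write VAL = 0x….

[0] flags=0010 → (cmp)
[1] flags=0010 NE?T → r0=0x1b
[2] flags=0010 NE?T → r2=0xfd
[3] flags=1000 → (cmp)
[4] flags=1000 LS?T → r4=0xf9
[5] flags=1000 VS?F → skip
[6] flags=1000 LT?T → r4=0x6f

VAL = 0x6f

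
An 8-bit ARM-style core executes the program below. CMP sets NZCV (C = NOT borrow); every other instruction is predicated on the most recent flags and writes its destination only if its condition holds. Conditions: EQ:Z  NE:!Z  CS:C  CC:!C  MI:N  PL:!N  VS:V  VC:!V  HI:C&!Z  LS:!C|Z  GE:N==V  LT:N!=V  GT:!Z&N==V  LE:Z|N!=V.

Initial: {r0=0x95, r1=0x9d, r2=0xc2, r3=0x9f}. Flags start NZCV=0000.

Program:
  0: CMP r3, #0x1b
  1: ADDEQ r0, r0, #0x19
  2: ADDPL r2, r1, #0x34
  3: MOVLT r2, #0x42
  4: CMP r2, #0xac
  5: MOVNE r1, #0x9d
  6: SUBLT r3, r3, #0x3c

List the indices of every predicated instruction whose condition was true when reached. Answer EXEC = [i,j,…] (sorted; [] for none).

EXEC = [3,5]

[0] flags=1010 → (cmp)
[1] flags=1010 EQ?F → skip
[2] flags=1010 PL?F → skip
[3] flags=1010 LT?T → r2=0x42
[4] flags=1001 → (cmp)
[5] flags=1001 NE?T → r1=0x9d
[6] flags=1001 LT?F → skip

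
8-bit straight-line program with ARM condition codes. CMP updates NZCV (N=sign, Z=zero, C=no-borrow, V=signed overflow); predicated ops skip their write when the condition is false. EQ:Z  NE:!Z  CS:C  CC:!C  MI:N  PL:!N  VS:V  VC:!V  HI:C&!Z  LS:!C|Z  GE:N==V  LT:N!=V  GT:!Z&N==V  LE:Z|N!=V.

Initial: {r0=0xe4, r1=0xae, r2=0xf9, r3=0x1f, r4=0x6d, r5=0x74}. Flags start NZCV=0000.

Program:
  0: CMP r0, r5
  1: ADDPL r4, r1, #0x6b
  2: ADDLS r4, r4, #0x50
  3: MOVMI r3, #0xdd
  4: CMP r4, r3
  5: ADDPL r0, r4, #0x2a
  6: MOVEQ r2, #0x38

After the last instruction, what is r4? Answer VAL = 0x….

VAL = 0x19

0: ✓ CMP  NZCV=0011
1: ✓ ADDPL  r4←0x19
2: · ADDLS
3: · MOVMI
4: ✓ CMP  NZCV=1000
5: · ADDPL
6: · MOVEQ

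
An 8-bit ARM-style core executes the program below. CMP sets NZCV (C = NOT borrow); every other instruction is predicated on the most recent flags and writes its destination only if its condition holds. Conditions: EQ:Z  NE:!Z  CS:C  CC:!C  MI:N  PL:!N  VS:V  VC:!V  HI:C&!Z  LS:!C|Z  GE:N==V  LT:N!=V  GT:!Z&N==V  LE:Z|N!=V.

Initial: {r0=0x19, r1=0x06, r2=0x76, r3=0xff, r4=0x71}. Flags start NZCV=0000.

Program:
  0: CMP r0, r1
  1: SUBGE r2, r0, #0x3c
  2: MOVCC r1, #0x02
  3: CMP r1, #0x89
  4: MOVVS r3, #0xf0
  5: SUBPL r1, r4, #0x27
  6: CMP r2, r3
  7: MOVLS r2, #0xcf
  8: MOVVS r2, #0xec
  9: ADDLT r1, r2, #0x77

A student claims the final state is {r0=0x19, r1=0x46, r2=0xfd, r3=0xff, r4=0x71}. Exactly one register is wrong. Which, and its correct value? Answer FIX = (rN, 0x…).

[0] flags=0010 → (cmp)
[1] flags=0010 GE?T → r2=0xdd
[2] flags=0010 CC?F → skip
[3] flags=0000 → (cmp)
[4] flags=0000 VS?F → skip
[5] flags=0000 PL?T → r1=0x4a
[6] flags=1000 → (cmp)
[7] flags=1000 LS?T → r2=0xcf
[8] flags=1000 VS?F → skip
[9] flags=1000 LT?T → r1=0x46

FIX = (r2, 0xcf)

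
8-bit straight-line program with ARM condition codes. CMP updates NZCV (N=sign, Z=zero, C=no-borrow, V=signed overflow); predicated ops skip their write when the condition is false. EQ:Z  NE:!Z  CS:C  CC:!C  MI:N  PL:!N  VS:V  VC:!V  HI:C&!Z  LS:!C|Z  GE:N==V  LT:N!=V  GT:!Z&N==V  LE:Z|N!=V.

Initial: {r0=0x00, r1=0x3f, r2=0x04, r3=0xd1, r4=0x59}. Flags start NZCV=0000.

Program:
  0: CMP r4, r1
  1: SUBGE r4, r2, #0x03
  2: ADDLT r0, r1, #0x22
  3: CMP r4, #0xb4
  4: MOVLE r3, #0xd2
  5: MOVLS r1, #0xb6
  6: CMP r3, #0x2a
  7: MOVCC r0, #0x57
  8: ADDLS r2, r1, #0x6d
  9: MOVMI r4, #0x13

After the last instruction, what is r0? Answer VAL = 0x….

0: ✓ CMP  NZCV=0010
1: ✓ SUBGE  r4←0x01
2: · ADDLT
3: ✓ CMP  NZCV=0000
4: · MOVLE
5: ✓ MOVLS  r1←0xb6
6: ✓ CMP  NZCV=1010
7: · MOVCC
8: · ADDLS
9: ✓ MOVMI  r4←0x13

VAL = 0x00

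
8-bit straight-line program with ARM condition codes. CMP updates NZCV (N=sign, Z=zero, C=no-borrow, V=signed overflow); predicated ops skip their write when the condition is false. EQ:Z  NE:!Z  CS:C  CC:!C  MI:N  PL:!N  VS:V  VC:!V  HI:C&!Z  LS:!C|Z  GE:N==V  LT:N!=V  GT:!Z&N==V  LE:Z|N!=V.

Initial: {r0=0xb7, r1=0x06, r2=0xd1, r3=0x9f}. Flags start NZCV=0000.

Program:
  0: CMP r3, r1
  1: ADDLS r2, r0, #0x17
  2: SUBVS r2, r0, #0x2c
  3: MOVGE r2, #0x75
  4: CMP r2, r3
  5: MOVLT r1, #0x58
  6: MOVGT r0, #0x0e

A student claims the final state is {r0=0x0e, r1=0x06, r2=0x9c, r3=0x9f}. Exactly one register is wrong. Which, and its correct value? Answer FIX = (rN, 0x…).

FIX = (r2, 0xd1)

[0] flags=1010 → (cmp)
[1] flags=1010 LS?F → skip
[2] flags=1010 VS?F → skip
[3] flags=1010 GE?F → skip
[4] flags=0010 → (cmp)
[5] flags=0010 LT?F → skip
[6] flags=0010 GT?T → r0=0x0e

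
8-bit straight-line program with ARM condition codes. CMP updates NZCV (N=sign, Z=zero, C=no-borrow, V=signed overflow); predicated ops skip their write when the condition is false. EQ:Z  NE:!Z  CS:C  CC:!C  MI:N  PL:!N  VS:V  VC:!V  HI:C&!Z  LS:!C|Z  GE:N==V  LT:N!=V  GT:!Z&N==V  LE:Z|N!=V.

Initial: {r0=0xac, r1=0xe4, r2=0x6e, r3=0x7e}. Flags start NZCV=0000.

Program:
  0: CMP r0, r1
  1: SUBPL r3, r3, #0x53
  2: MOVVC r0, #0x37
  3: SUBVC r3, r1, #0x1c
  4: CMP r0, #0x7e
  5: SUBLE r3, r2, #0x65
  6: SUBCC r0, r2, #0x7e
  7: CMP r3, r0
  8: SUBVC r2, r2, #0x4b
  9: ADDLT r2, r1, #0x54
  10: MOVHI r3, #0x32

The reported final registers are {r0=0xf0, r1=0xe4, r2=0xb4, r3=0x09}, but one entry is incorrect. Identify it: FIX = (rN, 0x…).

FIX = (r2, 0x23)

0: ✓ CMP  NZCV=1000
1: · SUBPL
2: ✓ MOVVC  r0←0x37
3: ✓ SUBVC  r3←0xc8
4: ✓ CMP  NZCV=1000
5: ✓ SUBLE  r3←0x09
6: ✓ SUBCC  r0←0xf0
7: ✓ CMP  NZCV=0000
8: ✓ SUBVC  r2←0x23
9: · ADDLT
10: · MOVHI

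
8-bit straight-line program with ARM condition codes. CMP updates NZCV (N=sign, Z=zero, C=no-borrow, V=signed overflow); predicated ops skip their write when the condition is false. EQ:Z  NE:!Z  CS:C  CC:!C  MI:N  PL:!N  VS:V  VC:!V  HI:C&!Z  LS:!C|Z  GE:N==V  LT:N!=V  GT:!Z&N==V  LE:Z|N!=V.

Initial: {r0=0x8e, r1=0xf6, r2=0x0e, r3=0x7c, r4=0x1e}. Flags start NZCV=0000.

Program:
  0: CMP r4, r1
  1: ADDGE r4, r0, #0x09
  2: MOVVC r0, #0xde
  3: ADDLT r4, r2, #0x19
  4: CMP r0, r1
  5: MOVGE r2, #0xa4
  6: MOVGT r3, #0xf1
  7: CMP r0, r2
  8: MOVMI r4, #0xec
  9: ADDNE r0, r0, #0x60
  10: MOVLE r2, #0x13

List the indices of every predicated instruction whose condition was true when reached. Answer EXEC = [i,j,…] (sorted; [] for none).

[0] flags=0000 → (cmp)
[1] flags=0000 GE?T → r4=0x97
[2] flags=0000 VC?T → r0=0xde
[3] flags=0000 LT?F → skip
[4] flags=1000 → (cmp)
[5] flags=1000 GE?F → skip
[6] flags=1000 GT?F → skip
[7] flags=1010 → (cmp)
[8] flags=1010 MI?T → r4=0xec
[9] flags=1010 NE?T → r0=0x3e
[10] flags=1010 LE?T → r2=0x13

EXEC = [1,2,8,9,10]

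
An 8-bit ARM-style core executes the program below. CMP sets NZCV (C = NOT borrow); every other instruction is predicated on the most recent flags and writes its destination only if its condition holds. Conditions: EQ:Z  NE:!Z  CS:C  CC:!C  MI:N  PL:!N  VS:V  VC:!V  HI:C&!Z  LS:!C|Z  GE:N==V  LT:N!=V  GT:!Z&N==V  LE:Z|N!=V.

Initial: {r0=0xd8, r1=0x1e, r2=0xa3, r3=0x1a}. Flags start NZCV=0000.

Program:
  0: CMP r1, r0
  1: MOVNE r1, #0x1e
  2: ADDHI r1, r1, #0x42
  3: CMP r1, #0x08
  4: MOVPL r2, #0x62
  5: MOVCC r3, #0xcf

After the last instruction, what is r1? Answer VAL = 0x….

0: ✓ CMP  NZCV=0000
1: ✓ MOVNE  r1←0x1e
2: · ADDHI
3: ✓ CMP  NZCV=0010
4: ✓ MOVPL  r2←0x62
5: · MOVCC

VAL = 0x1e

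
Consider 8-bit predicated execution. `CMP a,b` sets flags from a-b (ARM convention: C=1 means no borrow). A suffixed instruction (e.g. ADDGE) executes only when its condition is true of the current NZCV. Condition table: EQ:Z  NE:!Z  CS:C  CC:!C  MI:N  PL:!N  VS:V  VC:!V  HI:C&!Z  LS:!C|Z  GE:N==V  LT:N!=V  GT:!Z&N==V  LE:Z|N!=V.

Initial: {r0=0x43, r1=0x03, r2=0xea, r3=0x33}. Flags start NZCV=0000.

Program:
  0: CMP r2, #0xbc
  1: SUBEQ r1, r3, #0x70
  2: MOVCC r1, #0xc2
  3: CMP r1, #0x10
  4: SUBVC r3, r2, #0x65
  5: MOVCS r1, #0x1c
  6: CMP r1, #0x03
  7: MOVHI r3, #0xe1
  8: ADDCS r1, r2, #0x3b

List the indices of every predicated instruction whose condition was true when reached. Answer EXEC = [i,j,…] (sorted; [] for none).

EXEC = [4,8]

0: ✓ CMP  NZCV=0010
1: · SUBEQ
2: · MOVCC
3: ✓ CMP  NZCV=1000
4: ✓ SUBVC  r3←0x85
5: · MOVCS
6: ✓ CMP  NZCV=0110
7: · MOVHI
8: ✓ ADDCS  r1←0x25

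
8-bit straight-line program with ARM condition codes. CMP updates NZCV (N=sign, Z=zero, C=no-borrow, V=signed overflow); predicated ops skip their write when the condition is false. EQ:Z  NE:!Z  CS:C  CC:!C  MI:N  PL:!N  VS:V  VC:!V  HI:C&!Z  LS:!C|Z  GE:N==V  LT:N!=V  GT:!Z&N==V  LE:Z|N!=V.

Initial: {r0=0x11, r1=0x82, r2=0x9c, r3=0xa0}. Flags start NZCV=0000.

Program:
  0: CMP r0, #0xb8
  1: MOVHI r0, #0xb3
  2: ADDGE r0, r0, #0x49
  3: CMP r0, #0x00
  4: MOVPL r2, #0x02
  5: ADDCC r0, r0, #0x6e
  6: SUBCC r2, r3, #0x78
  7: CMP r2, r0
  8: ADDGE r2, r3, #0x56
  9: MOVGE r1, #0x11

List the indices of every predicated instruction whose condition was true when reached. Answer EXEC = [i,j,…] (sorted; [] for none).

EXEC = [2,4]

0: ✓ CMP  NZCV=0000
1: · MOVHI
2: ✓ ADDGE  r0←0x5a
3: ✓ CMP  NZCV=0010
4: ✓ MOVPL  r2←0x02
5: · ADDCC
6: · SUBCC
7: ✓ CMP  NZCV=1000
8: · ADDGE
9: · MOVGE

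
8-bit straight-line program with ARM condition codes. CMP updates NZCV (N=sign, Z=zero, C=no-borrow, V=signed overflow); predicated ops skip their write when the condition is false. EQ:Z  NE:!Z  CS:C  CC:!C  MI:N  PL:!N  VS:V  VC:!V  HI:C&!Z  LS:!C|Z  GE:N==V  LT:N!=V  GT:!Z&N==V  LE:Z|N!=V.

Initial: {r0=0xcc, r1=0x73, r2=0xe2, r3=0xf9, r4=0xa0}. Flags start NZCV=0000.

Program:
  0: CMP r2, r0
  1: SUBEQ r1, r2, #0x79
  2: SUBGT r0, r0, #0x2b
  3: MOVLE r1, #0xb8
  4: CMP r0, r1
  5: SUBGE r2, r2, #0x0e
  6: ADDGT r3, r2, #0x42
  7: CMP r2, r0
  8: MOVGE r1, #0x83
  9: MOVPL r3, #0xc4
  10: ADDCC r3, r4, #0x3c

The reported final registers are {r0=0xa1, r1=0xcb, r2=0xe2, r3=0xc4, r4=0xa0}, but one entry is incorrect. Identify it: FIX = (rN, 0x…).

FIX = (r1, 0x83)

[0] flags=0010 → (cmp)
[1] flags=0010 EQ?F → skip
[2] flags=0010 GT?T → r0=0xa1
[3] flags=0010 LE?F → skip
[4] flags=0011 → (cmp)
[5] flags=0011 GE?F → skip
[6] flags=0011 GT?F → skip
[7] flags=0010 → (cmp)
[8] flags=0010 GE?T → r1=0x83
[9] flags=0010 PL?T → r3=0xc4
[10] flags=0010 CC?F → skip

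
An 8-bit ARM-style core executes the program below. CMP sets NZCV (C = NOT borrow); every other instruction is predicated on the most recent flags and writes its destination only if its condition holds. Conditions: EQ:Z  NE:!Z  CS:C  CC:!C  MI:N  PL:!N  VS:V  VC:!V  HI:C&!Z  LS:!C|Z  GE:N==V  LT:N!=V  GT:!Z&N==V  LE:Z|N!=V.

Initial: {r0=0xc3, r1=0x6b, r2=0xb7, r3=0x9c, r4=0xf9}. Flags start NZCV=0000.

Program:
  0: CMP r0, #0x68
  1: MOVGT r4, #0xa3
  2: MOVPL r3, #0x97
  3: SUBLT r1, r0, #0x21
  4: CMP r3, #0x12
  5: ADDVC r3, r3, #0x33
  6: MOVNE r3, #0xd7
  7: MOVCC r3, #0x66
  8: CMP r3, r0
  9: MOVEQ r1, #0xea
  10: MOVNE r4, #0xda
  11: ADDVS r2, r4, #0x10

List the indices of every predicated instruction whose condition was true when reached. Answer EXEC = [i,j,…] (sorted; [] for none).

EXEC = [2,3,5,6,10]

0: ✓ CMP  NZCV=0011
1: · MOVGT
2: ✓ MOVPL  r3←0x97
3: ✓ SUBLT  r1←0xa2
4: ✓ CMP  NZCV=1010
5: ✓ ADDVC  r3←0xca
6: ✓ MOVNE  r3←0xd7
7: · MOVCC
8: ✓ CMP  NZCV=0010
9: · MOVEQ
10: ✓ MOVNE  r4←0xda
11: · ADDVS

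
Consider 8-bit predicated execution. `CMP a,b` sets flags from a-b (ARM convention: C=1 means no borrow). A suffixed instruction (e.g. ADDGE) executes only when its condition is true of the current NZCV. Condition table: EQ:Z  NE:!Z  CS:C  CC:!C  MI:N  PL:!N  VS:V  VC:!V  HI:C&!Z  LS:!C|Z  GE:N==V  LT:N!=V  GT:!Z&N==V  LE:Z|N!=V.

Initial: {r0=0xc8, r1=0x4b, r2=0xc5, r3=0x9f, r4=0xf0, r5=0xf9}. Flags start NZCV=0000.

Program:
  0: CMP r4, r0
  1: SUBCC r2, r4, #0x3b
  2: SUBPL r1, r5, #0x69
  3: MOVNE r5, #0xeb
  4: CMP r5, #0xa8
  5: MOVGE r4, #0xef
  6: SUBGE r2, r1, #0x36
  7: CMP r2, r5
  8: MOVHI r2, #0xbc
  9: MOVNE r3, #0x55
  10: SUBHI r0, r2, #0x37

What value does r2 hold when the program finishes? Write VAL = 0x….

VAL = 0x5a

0: ✓ CMP  NZCV=0010
1: · SUBCC
2: ✓ SUBPL  r1←0x90
3: ✓ MOVNE  r5←0xeb
4: ✓ CMP  NZCV=0010
5: ✓ MOVGE  r4←0xef
6: ✓ SUBGE  r2←0x5a
7: ✓ CMP  NZCV=0000
8: · MOVHI
9: ✓ MOVNE  r3←0x55
10: · SUBHI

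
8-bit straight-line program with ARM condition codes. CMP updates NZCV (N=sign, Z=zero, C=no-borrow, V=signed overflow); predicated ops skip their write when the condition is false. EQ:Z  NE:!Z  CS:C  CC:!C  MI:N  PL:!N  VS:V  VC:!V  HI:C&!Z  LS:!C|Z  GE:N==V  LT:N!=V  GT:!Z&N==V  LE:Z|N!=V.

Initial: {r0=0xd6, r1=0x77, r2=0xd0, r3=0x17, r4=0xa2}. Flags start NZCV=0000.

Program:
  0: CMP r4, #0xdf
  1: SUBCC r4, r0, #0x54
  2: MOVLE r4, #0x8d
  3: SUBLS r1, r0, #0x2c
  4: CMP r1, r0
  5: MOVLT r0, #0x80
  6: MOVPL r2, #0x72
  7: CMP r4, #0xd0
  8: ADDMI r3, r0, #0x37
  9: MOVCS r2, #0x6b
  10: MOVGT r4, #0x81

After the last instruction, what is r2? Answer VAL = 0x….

0: ✓ CMP  NZCV=1000
1: ✓ SUBCC  r4←0x82
2: ✓ MOVLE  r4←0x8d
3: ✓ SUBLS  r1←0xaa
4: ✓ CMP  NZCV=1000
5: ✓ MOVLT  r0←0x80
6: · MOVPL
7: ✓ CMP  NZCV=1000
8: ✓ ADDMI  r3←0xb7
9: · MOVCS
10: · MOVGT

VAL = 0xd0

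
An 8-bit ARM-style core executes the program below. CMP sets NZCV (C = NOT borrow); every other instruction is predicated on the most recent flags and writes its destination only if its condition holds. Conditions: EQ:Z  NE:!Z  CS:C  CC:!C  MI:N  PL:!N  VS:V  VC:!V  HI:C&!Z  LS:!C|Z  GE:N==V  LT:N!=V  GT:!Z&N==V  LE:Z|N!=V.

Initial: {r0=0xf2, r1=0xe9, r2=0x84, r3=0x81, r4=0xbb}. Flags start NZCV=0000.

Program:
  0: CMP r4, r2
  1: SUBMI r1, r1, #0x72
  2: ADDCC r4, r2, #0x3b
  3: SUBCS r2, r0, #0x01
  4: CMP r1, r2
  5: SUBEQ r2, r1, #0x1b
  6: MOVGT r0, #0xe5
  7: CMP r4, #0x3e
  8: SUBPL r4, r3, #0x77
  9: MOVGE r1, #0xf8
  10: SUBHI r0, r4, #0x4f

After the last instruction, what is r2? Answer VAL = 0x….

VAL = 0xf1

[0] flags=0010 → (cmp)
[1] flags=0010 MI?F → skip
[2] flags=0010 CC?F → skip
[3] flags=0010 CS?T → r2=0xf1
[4] flags=1000 → (cmp)
[5] flags=1000 EQ?F → skip
[6] flags=1000 GT?F → skip
[7] flags=0011 → (cmp)
[8] flags=0011 PL?T → r4=0x0a
[9] flags=0011 GE?F → skip
[10] flags=0011 HI?T → r0=0xbb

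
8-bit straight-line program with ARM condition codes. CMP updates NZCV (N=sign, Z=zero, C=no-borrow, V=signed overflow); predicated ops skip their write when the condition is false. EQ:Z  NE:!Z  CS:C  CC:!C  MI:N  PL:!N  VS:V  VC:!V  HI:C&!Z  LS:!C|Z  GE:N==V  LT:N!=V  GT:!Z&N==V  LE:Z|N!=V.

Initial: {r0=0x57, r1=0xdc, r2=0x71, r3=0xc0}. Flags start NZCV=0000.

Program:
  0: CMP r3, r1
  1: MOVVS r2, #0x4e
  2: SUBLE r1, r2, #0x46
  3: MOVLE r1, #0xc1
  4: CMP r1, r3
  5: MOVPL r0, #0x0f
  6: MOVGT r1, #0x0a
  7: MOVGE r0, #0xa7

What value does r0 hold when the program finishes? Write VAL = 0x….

0: ✓ CMP  NZCV=1000
1: · MOVVS
2: ✓ SUBLE  r1←0x2b
3: ✓ MOVLE  r1←0xc1
4: ✓ CMP  NZCV=0010
5: ✓ MOVPL  r0←0x0f
6: ✓ MOVGT  r1←0x0a
7: ✓ MOVGE  r0←0xa7

VAL = 0xa7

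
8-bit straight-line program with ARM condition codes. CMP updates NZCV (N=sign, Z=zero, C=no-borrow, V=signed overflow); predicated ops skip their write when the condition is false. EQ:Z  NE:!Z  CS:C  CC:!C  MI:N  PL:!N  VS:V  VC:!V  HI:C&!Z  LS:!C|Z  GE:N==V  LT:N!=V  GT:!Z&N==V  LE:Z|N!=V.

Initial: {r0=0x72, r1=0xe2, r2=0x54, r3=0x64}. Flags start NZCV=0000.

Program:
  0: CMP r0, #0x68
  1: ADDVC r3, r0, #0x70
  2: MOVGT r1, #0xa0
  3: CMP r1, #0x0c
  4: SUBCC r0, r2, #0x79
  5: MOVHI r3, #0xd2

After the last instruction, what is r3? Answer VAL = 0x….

VAL = 0xd2

0: ✓ CMP  NZCV=0010
1: ✓ ADDVC  r3←0xe2
2: ✓ MOVGT  r1←0xa0
3: ✓ CMP  NZCV=1010
4: · SUBCC
5: ✓ MOVHI  r3←0xd2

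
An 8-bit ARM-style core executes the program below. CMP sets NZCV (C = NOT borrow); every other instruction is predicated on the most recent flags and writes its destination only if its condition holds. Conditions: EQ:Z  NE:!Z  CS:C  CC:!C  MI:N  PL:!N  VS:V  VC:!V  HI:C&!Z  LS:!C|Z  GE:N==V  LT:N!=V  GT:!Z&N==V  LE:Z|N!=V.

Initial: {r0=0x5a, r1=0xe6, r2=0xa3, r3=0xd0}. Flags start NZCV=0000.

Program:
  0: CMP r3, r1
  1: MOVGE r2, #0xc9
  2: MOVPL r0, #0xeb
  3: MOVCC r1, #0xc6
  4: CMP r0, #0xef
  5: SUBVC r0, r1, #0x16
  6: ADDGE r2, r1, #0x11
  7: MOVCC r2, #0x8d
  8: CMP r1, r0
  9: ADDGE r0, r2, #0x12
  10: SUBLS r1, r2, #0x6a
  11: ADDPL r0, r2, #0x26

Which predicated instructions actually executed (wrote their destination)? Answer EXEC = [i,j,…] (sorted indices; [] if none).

EXEC = [3,5,6,7,9,11]

0: ✓ CMP  NZCV=1000
1: · MOVGE
2: · MOVPL
3: ✓ MOVCC  r1←0xc6
4: ✓ CMP  NZCV=0000
5: ✓ SUBVC  r0←0xb0
6: ✓ ADDGE  r2←0xd7
7: ✓ MOVCC  r2←0x8d
8: ✓ CMP  NZCV=0010
9: ✓ ADDGE  r0←0x9f
10: · SUBLS
11: ✓ ADDPL  r0←0xb3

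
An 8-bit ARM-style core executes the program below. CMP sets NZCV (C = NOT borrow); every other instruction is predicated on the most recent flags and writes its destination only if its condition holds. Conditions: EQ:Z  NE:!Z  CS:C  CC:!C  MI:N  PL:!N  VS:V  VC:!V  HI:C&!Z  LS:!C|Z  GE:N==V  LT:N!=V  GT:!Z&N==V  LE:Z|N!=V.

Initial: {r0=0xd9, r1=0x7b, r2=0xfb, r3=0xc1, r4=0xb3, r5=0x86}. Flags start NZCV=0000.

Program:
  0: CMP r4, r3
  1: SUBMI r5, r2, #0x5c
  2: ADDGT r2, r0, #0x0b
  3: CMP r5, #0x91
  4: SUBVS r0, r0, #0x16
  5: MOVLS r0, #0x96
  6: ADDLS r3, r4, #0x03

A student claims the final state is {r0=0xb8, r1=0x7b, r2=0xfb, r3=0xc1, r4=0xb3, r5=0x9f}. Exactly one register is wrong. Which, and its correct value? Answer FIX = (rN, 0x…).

FIX = (r0, 0xd9)

0: ✓ CMP  NZCV=1000
1: ✓ SUBMI  r5←0x9f
2: · ADDGT
3: ✓ CMP  NZCV=0010
4: · SUBVS
5: · MOVLS
6: · ADDLS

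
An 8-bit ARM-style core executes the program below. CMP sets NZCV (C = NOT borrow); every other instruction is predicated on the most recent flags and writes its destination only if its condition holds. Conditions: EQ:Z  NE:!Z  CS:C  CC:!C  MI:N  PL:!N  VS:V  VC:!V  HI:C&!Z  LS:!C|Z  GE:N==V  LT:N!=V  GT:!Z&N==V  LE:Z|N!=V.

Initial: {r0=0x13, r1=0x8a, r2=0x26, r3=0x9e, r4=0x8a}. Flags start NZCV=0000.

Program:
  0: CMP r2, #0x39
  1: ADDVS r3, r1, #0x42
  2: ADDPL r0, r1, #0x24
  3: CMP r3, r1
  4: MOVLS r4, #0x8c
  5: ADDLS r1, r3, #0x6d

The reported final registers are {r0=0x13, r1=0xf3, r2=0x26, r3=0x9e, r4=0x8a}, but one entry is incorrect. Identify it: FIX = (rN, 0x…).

FIX = (r1, 0x8a)

[0] flags=1000 → (cmp)
[1] flags=1000 VS?F → skip
[2] flags=1000 PL?F → skip
[3] flags=0010 → (cmp)
[4] flags=0010 LS?F → skip
[5] flags=0010 LS?F → skip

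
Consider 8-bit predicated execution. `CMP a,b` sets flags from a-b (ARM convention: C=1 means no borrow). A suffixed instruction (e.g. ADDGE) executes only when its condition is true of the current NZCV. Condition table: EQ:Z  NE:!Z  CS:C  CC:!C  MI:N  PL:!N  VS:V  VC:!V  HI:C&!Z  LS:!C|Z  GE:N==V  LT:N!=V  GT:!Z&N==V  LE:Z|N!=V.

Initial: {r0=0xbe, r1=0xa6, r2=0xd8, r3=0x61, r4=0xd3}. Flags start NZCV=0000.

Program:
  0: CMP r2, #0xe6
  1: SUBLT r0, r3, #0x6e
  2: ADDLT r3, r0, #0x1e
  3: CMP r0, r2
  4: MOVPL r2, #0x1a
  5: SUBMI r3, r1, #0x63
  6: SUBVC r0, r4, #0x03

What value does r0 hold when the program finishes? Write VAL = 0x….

0: ✓ CMP  NZCV=1000
1: ✓ SUBLT  r0←0xf3
2: ✓ ADDLT  r3←0x11
3: ✓ CMP  NZCV=0010
4: ✓ MOVPL  r2←0x1a
5: · SUBMI
6: ✓ SUBVC  r0←0xd0

VAL = 0xd0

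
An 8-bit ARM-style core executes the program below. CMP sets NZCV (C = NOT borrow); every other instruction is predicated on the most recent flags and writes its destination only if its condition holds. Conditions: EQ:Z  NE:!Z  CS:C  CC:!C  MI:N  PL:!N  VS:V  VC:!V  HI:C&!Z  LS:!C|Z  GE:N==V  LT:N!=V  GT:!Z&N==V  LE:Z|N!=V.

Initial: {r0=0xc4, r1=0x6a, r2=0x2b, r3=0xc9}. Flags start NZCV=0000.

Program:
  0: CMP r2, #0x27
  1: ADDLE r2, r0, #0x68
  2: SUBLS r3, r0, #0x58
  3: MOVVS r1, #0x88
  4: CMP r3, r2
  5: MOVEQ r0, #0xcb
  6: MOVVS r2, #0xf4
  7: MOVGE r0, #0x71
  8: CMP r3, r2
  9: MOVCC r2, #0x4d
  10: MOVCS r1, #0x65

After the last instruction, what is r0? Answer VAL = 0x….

0: ✓ CMP  NZCV=0010
1: · ADDLE
2: · SUBLS
3: · MOVVS
4: ✓ CMP  NZCV=1010
5: · MOVEQ
6: · MOVVS
7: · MOVGE
8: ✓ CMP  NZCV=1010
9: · MOVCC
10: ✓ MOVCS  r1←0x65

VAL = 0xc4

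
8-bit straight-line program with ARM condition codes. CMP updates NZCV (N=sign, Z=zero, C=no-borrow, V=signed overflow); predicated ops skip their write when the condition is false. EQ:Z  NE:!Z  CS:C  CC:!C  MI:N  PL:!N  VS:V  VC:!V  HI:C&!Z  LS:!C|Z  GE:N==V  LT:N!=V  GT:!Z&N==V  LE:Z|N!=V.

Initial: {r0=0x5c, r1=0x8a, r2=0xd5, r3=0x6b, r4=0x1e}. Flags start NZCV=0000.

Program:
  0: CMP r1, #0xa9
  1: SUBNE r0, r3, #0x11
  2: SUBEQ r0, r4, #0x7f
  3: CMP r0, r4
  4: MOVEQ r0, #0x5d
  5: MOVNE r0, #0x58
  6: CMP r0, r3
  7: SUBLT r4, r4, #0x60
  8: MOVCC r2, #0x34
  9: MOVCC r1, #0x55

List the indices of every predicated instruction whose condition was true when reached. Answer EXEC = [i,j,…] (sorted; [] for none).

0: ✓ CMP  NZCV=1000
1: ✓ SUBNE  r0←0x5a
2: · SUBEQ
3: ✓ CMP  NZCV=0010
4: · MOVEQ
5: ✓ MOVNE  r0←0x58
6: ✓ CMP  NZCV=1000
7: ✓ SUBLT  r4←0xbe
8: ✓ MOVCC  r2←0x34
9: ✓ MOVCC  r1←0x55

EXEC = [1,5,7,8,9]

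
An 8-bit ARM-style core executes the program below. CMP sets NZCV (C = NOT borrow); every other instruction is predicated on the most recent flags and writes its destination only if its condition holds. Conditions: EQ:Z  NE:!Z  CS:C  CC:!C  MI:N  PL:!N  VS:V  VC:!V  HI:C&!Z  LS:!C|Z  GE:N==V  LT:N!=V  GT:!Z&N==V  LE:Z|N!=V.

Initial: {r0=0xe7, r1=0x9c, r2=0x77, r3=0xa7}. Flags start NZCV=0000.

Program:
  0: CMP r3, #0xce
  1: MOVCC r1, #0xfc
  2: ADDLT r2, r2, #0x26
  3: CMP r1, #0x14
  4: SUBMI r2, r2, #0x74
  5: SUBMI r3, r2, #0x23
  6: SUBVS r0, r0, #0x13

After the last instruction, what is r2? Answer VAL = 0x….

VAL = 0x29

0: ✓ CMP  NZCV=1000
1: ✓ MOVCC  r1←0xfc
2: ✓ ADDLT  r2←0x9d
3: ✓ CMP  NZCV=1010
4: ✓ SUBMI  r2←0x29
5: ✓ SUBMI  r3←0x06
6: · SUBVS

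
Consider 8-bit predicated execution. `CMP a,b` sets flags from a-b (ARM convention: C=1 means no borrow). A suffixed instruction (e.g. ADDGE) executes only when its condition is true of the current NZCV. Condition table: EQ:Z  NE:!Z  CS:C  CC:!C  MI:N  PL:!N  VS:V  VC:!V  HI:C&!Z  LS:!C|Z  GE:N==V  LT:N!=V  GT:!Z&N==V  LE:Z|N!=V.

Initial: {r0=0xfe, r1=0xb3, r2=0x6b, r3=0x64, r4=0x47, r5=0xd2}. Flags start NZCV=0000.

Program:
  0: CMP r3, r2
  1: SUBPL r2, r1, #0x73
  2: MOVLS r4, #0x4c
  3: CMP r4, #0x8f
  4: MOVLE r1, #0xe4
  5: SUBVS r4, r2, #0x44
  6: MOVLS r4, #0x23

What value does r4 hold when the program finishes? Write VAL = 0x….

0: ✓ CMP  NZCV=1000
1: · SUBPL
2: ✓ MOVLS  r4←0x4c
3: ✓ CMP  NZCV=1001
4: · MOVLE
5: ✓ SUBVS  r4←0x27
6: ✓ MOVLS  r4←0x23

VAL = 0x23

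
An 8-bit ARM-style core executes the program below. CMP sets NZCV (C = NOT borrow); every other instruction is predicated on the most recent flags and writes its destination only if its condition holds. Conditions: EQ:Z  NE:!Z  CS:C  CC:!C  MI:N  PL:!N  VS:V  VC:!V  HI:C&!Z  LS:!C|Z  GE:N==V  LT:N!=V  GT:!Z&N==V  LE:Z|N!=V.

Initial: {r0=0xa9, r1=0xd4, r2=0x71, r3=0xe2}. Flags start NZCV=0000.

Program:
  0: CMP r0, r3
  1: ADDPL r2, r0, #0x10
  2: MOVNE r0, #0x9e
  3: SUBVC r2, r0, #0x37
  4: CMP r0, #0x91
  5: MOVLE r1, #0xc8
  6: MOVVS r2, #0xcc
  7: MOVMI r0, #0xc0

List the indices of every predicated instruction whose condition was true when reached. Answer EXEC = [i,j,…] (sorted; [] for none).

EXEC = [2,3]

[0] flags=1000 → (cmp)
[1] flags=1000 PL?F → skip
[2] flags=1000 NE?T → r0=0x9e
[3] flags=1000 VC?T → r2=0x67
[4] flags=0010 → (cmp)
[5] flags=0010 LE?F → skip
[6] flags=0010 VS?F → skip
[7] flags=0010 MI?F → skip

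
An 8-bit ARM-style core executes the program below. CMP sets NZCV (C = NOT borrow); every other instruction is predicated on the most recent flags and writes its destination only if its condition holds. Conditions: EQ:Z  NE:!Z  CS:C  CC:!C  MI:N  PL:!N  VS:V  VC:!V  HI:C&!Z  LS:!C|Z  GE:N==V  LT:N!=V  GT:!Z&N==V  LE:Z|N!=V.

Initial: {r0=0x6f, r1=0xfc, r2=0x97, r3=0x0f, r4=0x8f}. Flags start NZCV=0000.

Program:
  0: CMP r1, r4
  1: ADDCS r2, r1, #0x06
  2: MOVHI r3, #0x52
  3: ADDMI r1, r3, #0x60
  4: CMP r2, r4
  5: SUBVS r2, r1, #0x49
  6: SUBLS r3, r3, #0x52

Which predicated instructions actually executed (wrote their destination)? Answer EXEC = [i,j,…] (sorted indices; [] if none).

0: ✓ CMP  NZCV=0010
1: ✓ ADDCS  r2←0x02
2: ✓ MOVHI  r3←0x52
3: · ADDMI
4: ✓ CMP  NZCV=0000
5: · SUBVS
6: ✓ SUBLS  r3←0x00

EXEC = [1,2,6]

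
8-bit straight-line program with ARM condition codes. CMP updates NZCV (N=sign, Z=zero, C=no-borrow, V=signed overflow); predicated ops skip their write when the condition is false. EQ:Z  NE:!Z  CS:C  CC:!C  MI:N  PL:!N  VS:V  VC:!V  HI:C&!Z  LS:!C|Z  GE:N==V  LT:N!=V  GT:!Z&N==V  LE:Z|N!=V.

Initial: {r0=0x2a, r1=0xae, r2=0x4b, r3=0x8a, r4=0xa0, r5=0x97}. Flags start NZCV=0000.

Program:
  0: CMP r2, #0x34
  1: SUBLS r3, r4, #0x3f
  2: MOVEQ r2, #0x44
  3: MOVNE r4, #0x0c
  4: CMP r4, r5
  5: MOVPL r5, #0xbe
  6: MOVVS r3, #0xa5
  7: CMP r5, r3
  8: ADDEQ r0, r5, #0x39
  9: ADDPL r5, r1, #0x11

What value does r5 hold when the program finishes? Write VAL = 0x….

VAL = 0xbf

0: ✓ CMP  NZCV=0010
1: · SUBLS
2: · MOVEQ
3: ✓ MOVNE  r4←0x0c
4: ✓ CMP  NZCV=0000
5: ✓ MOVPL  r5←0xbe
6: · MOVVS
7: ✓ CMP  NZCV=0010
8: · ADDEQ
9: ✓ ADDPL  r5←0xbf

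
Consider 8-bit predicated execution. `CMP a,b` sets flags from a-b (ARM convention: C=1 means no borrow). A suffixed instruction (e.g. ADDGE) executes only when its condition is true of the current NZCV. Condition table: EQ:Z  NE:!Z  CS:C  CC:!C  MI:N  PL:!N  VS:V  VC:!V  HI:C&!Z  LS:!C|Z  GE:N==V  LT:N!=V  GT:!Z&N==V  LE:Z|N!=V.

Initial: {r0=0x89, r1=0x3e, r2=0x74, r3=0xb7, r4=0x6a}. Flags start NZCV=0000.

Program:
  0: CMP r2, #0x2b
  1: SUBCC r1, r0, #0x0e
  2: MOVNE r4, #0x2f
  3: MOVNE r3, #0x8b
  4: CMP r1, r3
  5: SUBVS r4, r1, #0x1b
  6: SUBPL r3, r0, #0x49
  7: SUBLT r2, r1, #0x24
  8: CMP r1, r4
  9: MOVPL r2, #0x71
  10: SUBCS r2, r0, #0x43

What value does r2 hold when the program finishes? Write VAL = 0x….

VAL = 0x46

0: ✓ CMP  NZCV=0010
1: · SUBCC
2: ✓ MOVNE  r4←0x2f
3: ✓ MOVNE  r3←0x8b
4: ✓ CMP  NZCV=1001
5: ✓ SUBVS  r4←0x23
6: · SUBPL
7: · SUBLT
8: ✓ CMP  NZCV=0010
9: ✓ MOVPL  r2←0x71
10: ✓ SUBCS  r2←0x46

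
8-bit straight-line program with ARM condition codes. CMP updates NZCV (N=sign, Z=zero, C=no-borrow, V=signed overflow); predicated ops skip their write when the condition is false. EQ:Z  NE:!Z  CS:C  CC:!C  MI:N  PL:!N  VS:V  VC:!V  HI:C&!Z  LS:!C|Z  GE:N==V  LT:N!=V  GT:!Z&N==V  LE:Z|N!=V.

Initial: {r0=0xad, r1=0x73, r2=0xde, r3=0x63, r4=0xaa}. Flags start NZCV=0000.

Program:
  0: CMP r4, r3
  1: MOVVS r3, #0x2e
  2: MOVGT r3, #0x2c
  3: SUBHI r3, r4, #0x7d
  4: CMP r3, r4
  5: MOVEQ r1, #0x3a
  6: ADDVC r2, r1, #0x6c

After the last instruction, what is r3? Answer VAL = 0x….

0: ✓ CMP  NZCV=0011
1: ✓ MOVVS  r3←0x2e
2: · MOVGT
3: ✓ SUBHI  r3←0x2d
4: ✓ CMP  NZCV=1001
5: · MOVEQ
6: · ADDVC

VAL = 0x2d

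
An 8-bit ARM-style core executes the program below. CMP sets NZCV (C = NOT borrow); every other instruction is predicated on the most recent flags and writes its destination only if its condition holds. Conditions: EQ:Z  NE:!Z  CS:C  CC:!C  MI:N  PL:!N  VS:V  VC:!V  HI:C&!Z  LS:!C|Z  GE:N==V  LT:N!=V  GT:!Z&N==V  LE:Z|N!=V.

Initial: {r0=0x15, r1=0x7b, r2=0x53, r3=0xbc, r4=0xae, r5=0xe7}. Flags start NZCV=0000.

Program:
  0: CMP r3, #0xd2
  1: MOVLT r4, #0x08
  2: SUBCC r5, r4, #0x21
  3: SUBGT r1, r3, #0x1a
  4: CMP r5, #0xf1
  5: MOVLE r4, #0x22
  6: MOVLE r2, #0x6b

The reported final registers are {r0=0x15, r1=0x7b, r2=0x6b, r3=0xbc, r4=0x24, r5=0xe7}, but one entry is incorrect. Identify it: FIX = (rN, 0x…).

[0] flags=1000 → (cmp)
[1] flags=1000 LT?T → r4=0x08
[2] flags=1000 CC?T → r5=0xe7
[3] flags=1000 GT?F → skip
[4] flags=1000 → (cmp)
[5] flags=1000 LE?T → r4=0x22
[6] flags=1000 LE?T → r2=0x6b

FIX = (r4, 0x22)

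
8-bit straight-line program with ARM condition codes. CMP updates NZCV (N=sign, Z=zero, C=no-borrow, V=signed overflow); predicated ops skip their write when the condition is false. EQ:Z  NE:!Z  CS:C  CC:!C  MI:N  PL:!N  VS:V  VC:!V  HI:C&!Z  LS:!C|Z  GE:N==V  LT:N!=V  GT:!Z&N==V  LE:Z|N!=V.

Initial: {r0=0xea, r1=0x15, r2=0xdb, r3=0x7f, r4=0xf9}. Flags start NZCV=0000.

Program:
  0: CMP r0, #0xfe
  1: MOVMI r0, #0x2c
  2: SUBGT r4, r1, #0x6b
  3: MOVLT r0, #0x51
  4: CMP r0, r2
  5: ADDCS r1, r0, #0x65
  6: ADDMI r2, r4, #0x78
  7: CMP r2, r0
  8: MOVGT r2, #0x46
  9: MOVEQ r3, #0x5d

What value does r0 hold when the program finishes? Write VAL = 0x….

[0] flags=1000 → (cmp)
[1] flags=1000 MI?T → r0=0x2c
[2] flags=1000 GT?F → skip
[3] flags=1000 LT?T → r0=0x51
[4] flags=0000 → (cmp)
[5] flags=0000 CS?F → skip
[6] flags=0000 MI?F → skip
[7] flags=1010 → (cmp)
[8] flags=1010 GT?F → skip
[9] flags=1010 EQ?F → skip

VAL = 0x51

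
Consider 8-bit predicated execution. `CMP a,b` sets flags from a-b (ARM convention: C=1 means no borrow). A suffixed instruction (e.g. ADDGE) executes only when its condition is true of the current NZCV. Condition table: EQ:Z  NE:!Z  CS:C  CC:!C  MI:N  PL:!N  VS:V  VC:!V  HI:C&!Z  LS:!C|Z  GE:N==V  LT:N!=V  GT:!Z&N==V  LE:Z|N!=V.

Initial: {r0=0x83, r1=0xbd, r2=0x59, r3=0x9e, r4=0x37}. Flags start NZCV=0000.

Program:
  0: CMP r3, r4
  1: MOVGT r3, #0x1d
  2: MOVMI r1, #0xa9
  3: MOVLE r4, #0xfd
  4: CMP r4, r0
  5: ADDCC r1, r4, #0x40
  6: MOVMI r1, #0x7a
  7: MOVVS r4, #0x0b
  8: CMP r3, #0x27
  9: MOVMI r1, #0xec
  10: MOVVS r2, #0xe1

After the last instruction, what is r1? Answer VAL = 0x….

[0] flags=0011 → (cmp)
[1] flags=0011 GT?F → skip
[2] flags=0011 MI?F → skip
[3] flags=0011 LE?T → r4=0xfd
[4] flags=0010 → (cmp)
[5] flags=0010 CC?F → skip
[6] flags=0010 MI?F → skip
[7] flags=0010 VS?F → skip
[8] flags=0011 → (cmp)
[9] flags=0011 MI?F → skip
[10] flags=0011 VS?T → r2=0xe1

VAL = 0xbd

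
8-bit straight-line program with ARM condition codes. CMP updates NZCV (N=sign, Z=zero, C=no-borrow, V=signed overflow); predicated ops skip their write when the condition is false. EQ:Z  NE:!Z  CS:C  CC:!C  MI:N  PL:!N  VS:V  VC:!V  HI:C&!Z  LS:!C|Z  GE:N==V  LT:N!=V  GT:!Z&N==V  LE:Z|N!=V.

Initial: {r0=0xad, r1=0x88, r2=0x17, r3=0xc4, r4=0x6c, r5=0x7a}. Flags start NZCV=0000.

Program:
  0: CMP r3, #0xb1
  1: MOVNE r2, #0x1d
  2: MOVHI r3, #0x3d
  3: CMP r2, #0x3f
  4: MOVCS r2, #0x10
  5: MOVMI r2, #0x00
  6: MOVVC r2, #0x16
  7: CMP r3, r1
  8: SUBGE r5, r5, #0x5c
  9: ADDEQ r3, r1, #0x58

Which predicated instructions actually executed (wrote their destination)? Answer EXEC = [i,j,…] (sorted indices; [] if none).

EXEC = [1,2,5,6,8]

[0] flags=0010 → (cmp)
[1] flags=0010 NE?T → r2=0x1d
[2] flags=0010 HI?T → r3=0x3d
[3] flags=1000 → (cmp)
[4] flags=1000 CS?F → skip
[5] flags=1000 MI?T → r2=0x00
[6] flags=1000 VC?T → r2=0x16
[7] flags=1001 → (cmp)
[8] flags=1001 GE?T → r5=0x1e
[9] flags=1001 EQ?F → skip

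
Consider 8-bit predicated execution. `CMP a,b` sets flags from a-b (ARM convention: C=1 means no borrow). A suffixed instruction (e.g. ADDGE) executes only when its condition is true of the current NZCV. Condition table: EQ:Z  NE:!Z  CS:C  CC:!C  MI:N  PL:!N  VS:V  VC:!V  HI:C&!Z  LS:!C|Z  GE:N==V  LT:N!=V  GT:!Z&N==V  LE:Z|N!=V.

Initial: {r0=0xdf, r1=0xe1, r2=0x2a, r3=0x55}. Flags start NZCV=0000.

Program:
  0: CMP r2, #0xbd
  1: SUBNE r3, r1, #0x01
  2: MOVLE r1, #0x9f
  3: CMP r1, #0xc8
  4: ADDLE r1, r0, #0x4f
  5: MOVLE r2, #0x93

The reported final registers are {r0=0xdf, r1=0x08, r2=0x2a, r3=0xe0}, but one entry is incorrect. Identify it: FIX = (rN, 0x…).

[0] flags=0000 → (cmp)
[1] flags=0000 NE?T → r3=0xe0
[2] flags=0000 LE?F → skip
[3] flags=0010 → (cmp)
[4] flags=0010 LE?F → skip
[5] flags=0010 LE?F → skip

FIX = (r1, 0xe1)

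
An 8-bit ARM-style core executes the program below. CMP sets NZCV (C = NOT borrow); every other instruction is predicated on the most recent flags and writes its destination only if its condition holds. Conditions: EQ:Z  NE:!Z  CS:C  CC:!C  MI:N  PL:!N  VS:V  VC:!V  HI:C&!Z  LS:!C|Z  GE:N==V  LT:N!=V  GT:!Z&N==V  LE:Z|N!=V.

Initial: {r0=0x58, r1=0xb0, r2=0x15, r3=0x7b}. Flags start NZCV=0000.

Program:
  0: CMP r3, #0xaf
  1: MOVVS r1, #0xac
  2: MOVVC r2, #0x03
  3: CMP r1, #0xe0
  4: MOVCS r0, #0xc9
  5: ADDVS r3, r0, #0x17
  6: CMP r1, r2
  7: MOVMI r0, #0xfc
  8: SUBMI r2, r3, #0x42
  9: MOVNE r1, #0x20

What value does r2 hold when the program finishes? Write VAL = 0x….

VAL = 0x39

0: ✓ CMP  NZCV=1001
1: ✓ MOVVS  r1←0xac
2: · MOVVC
3: ✓ CMP  NZCV=1000
4: · MOVCS
5: · ADDVS
6: ✓ CMP  NZCV=1010
7: ✓ MOVMI  r0←0xfc
8: ✓ SUBMI  r2←0x39
9: ✓ MOVNE  r1←0x20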